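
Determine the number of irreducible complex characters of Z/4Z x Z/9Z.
36

Reasoning: The number of irreducible complex representations of a finite group equals its number of conjugacy classes. Z/4Z x Z/9Z is abelian of order 36, so every element is its own conjugacy class: 36 classes, so Z/4Z x Z/9Z (order 36) has exactly 36 irreducible complex representations.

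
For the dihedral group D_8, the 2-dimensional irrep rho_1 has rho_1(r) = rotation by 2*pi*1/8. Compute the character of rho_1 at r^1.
chi_{rho_1}(r^1) = 2*cos(2*pi*1*1/8) = sqrt(2)

Working: rho_1(r^1) is rotation by angle 2*pi*1*1/8, whose trace is 2*cos(2*pi*1*1/8) = sqrt(2).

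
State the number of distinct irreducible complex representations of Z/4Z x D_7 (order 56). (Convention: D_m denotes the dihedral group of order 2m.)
20

Reasoning: The number of irreducible complex representations of a finite group equals its number of conjugacy classes. For a direct product, #classes(G x H) = #classes(G) * #classes(H). Z/4Z has 4 classes (abelian), D_7 has 5 classes, so 4 * 5 = 20, so Z/4Z x D_7 (order 56) has exactly 20 irreducible complex representations.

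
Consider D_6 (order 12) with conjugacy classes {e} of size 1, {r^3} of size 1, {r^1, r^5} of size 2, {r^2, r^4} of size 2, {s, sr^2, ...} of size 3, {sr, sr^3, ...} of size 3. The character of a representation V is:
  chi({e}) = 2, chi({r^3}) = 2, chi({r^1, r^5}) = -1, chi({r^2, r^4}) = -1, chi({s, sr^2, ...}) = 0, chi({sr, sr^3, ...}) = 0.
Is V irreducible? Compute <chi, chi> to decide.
Irreducible: <chi, chi> = 1.

Explanation: <chi, chi> = (1/|G|) sum_C |C| * |chi(C)|^2 = (1/12)[1*|2|^2 + 1*|2|^2 + 2*|-1|^2 + 2*|-1|^2 + 3*|0|^2 + 3*|0|^2]
  = (1/12)[(4) + (4) + (2) + (2) + (0) + (0)] = 12/12 = 1.
A character is irreducible iff <chi, chi> = 1, so this representation is irreducible.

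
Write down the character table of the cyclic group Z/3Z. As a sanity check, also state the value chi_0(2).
Character table of Z/3Z (irreps indexed chi_0,...,chi_2 with chi_k(m) = zeta_3^(k*m), zeta_3 = exp(2*pi*i/3)):
  irrep \ class  {0} (size 1)  {1} (size 1)    {2} (size 1)  
  chi_0          1             1               1             
  chi_1          1             exp(2*I*pi/3)   exp(-2*I*pi/3)
  chi_2          1             exp(-2*I*pi/3)  exp(2*I*pi/3) 

Spot check: chi_0(2) = zeta_3^(0*2) = zeta_3^0 = 1.

Why: Z/3Z is abelian, so all 3 irreducible complex representations are 1-dimensional. They are given by chi_k(m) = zeta_3^(k*m) for k = 0,...,2. Row orthogonality: sum_m chi_k(m) conj(chi_l(m)) = 3 * [k = l].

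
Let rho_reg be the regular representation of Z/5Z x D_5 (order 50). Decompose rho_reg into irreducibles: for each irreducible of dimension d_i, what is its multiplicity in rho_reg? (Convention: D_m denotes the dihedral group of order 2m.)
Each irreducible V_i of dimension d_i appears with multiplicity d_i, i.e. rho_reg = (direct sum over all irreducibles V_i) d_i V_i. The irreducible dimensions for Z/5Z x D_5 are 1, 1, 1, 1, 1, 1, 1, 1, 1, 1, 2, 2, 2, 2, 2, 2, 2, 2, 2, 2: 10 irreducibles of dimension 1, each with multiplicity 1; 10 irreducibles of dimension 2, each with multiplicity 2. Total dimension 10*1*1 + 10*2*2 = 50 = |G|.

Reasoning: General theorem: in the regular representation of a finite group G, each irreducible appears with multiplicity equal to its dimension. Check: dim(rho_reg) = sum d_i^2 = 1 + 1 + 1 + 1 + 1 + 1 + 1 + 1 + 1 + 1 + 4 + 4 + 4 + 4 + 4 + 4 + 4 + 4 + 4 + 4 = 50 = |G|.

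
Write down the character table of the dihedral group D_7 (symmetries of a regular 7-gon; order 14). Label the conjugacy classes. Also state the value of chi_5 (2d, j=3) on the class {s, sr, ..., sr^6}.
Conjugacy classes: {e} of size 1, {r^1, r^6} of size 2, {r^2, r^5} of size 2, {r^3, r^4} of size 2, {s, sr, ..., sr^6} of size 7.
Character table:
  irrep \ class              {e} (size 1)  {r^1, r^6} (size 2)  {r^2, r^5} (size 2)  {r^3, r^4} (size 2)  {s, sr, ..., sr^6} (size 7)
  chi_1 (triv)               1             1                    1                    1                    1                          
  chi_2 (sign: r->1, s->-1)  1             1                    1                    1                    -1                         
  chi_3 (2d, j=1)            2             2*cos(2*pi/7)        -2*cos(3*pi/7)       -2*cos(pi/7)         0                          
  chi_4 (2d, j=2)            2             -2*cos(3*pi/7)       -2*cos(pi/7)         2*cos(2*pi/7)        0                          
  chi_5 (2d, j=3)            2             -2*cos(pi/7)         2*cos(2*pi/7)        -2*cos(3*pi/7)       0                          

Spot check: chi_5 (2d, j=3) on {s, sr, ..., sr^6} = 0.

Derivation: D_7 has order 2*7 = 14 with 5 conjugacy classes, hence 5 irreducibles. Sum of squared dims 1 + 1 + 4 + 4 + 4 = 14 = |G|. Linear characters come from the abelianisation; the 2-dimensional irreps have character r^k -> 2*cos(2*pi*j*k/7), reflections -> 0.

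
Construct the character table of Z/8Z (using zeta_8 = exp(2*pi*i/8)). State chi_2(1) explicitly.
Character table of Z/8Z (irreps indexed chi_0,...,chi_7 with chi_k(m) = zeta_8^(k*m), zeta_8 = exp(2*pi*i/8)):
  irrep \ class  {0} (size 1)  {1} (size 1)    {2} (size 1)  {3} (size 1)    {4} (size 1)  {5} (size 1)    {6} (size 1)  {7} (size 1)  
  chi_0          1             1               1             1               1             1               1             1             
  chi_1          1             exp(I*pi/4)     I             exp(3*I*pi/4)   -1            exp(-3*I*pi/4)  -I            exp(-I*pi/4)  
  chi_2          1             I               -1            -I              1             I               -1            -I            
  chi_3          1             exp(3*I*pi/4)   -I            exp(I*pi/4)     -1            exp(-I*pi/4)    I             exp(-3*I*pi/4)
  chi_4          1             -1              1             -1              1             -1              1             -1            
  chi_5          1             exp(-3*I*pi/4)  I             exp(-I*pi/4)    -1            exp(I*pi/4)     -I            exp(3*I*pi/4) 
  chi_6          1             -I              -1            I               1             -I              -1            I             
  chi_7          1             exp(-I*pi/4)    -I            exp(-3*I*pi/4)  -1            exp(3*I*pi/4)   I             exp(I*pi/4)   

Spot check: chi_2(1) = zeta_8^(2*1) = zeta_8^2 = I.

Z/8Z is abelian, so all 8 irreducible complex representations are 1-dimensional. They are given by chi_k(m) = zeta_8^(k*m) for k = 0,...,7. Row orthogonality: sum_m chi_k(m) conj(chi_l(m)) = 8 * [k = l].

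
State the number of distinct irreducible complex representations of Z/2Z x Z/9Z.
18

Explanation: The number of irreducible complex representations of a finite group equals its number of conjugacy classes. Z/2Z x Z/9Z is abelian of order 18, so every element is its own conjugacy class: 18 classes, so Z/2Z x Z/9Z (order 18) has exactly 18 irreducible complex representations.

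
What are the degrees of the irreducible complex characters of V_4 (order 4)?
Dimensions: 1, 1, 1, 1

Derivation: There are 4 irreducibles (= number of conjugacy classes). Their dimensions d_i satisfy sum d_i^2 = |G| = 4: 1 + 1 + 1 + 1 = 4.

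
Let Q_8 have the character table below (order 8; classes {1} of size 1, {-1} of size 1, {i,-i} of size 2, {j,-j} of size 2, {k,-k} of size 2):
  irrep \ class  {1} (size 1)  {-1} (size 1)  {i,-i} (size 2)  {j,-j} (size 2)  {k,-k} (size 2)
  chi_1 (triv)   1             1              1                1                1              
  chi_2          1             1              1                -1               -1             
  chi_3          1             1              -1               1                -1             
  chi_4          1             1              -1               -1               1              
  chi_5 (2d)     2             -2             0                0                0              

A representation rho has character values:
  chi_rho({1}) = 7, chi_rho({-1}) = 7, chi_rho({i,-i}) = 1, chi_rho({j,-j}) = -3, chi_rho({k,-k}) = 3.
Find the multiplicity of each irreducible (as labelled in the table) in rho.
Multiplicities: chi_1: 2, chi_2: 2, chi_3: 0, chi_4: 3, chi_5: 0.

Explanation: Use <chi_rho, chi> = (1/|G|) sum_C |C| * chi_rho(C) * conj(chi(C)) with |G| = 8 for each irreducible chi in the table:
  <chi_rho, chi_1> = (1/8)[1*(7)*conj(1) + 1*(7)*conj(1) + 2*(1)*conj(1) + 2*(-3)*conj(1) + 2*(3)*conj(1)]
      = (1/8)[(7) + (7) + (2) + (-6) + (6)] = 16/8 = 2
  <chi_rho, chi_2> = (1/8)[1*(7)*conj(1) + 1*(7)*conj(1) + 2*(1)*conj(1) + 2*(-3)*conj(-1) + 2*(3)*conj(-1)]
      = (1/8)[(7) + (7) + (2) + (6) + (-6)] = 16/8 = 2
  <chi_rho, chi_3> = (1/8)[1*(7)*conj(1) + 1*(7)*conj(1) + 2*(1)*conj(-1) + 2*(-3)*conj(1) + 2*(3)*conj(-1)]
      = (1/8)[(7) + (7) + (-2) + (-6) + (-6)] = 0/8 = 0
  <chi_rho, chi_4> = (1/8)[1*(7)*conj(1) + 1*(7)*conj(1) + 2*(1)*conj(-1) + 2*(-3)*conj(-1) + 2*(3)*conj(1)]
      = (1/8)[(7) + (7) + (-2) + (6) + (6)] = 24/8 = 3
  <chi_rho, chi_5> = (1/8)[1*(7)*conj(2) + 1*(7)*conj(-2) + 2*(1)*conj(0) + 2*(-3)*conj(0) + 2*(3)*conj(0)]
      = (1/8)[(14) + (-14) + (0) + (0) + (0)] = 0/8 = 0
Dimension check: dim(rho) = sum (mult * dim) = 2*1 + 2*1 + 0*1 + 3*1 + 0*2 = 7 = chi_rho(e) = 7.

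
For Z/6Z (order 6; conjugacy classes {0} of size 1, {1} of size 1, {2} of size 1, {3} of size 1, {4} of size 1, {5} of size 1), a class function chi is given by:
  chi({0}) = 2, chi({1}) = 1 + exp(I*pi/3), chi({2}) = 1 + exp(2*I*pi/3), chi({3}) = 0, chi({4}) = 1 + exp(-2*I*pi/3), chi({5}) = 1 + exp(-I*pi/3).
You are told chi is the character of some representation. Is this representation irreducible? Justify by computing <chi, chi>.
Not irreducible (reducible): <chi, chi> = 2 > 1.

Details: <chi, chi> = (1/|G|) sum_C |C| * |chi(C)|^2 = (1/6)[1*|2|^2 + 1*|1 + exp(I*pi/3)|^2 + 1*|1 + exp(2*I*pi/3)|^2 + 1*|0|^2 + 1*|1 + exp(-2*I*pi/3)|^2 + 1*|1 + exp(-I*pi/3)|^2]
  = (1/6)[(4) + (3) + (1) + (0) + (1) + (3)] = 12/6 = 2.
(Exp terms are combined using exp(i*s)*conj(exp(i*t)) = exp(i*(s-t)), and sums of them are collapsed using the identity that for every m > 1 the m distinct m-th roots of unity sum to 0, e.g. 1 + exp(2*I*pi/3) + exp(-2*I*pi/3) = 0.)
A character is irreducible iff <chi, chi> = 1, so this representation is reducible.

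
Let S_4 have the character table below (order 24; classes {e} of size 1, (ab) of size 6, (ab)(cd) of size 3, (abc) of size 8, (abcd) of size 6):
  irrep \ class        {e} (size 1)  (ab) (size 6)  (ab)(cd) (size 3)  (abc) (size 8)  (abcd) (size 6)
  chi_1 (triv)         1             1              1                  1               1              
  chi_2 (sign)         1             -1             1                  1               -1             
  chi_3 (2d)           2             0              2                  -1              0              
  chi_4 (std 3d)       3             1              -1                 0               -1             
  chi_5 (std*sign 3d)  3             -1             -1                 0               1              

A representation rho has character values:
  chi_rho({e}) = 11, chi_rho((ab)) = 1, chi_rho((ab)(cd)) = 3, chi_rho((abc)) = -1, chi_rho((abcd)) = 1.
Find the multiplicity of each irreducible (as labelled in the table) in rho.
Multiplicities: chi_1: 1, chi_2: 0, chi_3: 2, chi_4: 1, chi_5: 1.

Use <chi_rho, chi> = (1/|G|) sum_C |C| * chi_rho(C) * conj(chi(C)) with |G| = 24 for each irreducible chi in the table:
  <chi_rho, chi_1> = (1/24)[1*(11)*conj(1) + 6*(1)*conj(1) + 3*(3)*conj(1) + 8*(-1)*conj(1) + 6*(1)*conj(1)]
      = (1/24)[(11) + (6) + (9) + (-8) + (6)] = 24/24 = 1
  <chi_rho, chi_2> = (1/24)[1*(11)*conj(1) + 6*(1)*conj(-1) + 3*(3)*conj(1) + 8*(-1)*conj(1) + 6*(1)*conj(-1)]
      = (1/24)[(11) + (-6) + (9) + (-8) + (-6)] = 0/24 = 0
  <chi_rho, chi_3> = (1/24)[1*(11)*conj(2) + 6*(1)*conj(0) + 3*(3)*conj(2) + 8*(-1)*conj(-1) + 6*(1)*conj(0)]
      = (1/24)[(22) + (0) + (18) + (8) + (0)] = 48/24 = 2
  <chi_rho, chi_4> = (1/24)[1*(11)*conj(3) + 6*(1)*conj(1) + 3*(3)*conj(-1) + 8*(-1)*conj(0) + 6*(1)*conj(-1)]
      = (1/24)[(33) + (6) + (-9) + (0) + (-6)] = 24/24 = 1
  <chi_rho, chi_5> = (1/24)[1*(11)*conj(3) + 6*(1)*conj(-1) + 3*(3)*conj(-1) + 8*(-1)*conj(0) + 6*(1)*conj(1)]
      = (1/24)[(33) + (-6) + (-9) + (0) + (6)] = 24/24 = 1
Dimension check: dim(rho) = sum (mult * dim) = 1*1 + 0*1 + 2*2 + 1*3 + 1*3 = 11 = chi_rho(e) = 11.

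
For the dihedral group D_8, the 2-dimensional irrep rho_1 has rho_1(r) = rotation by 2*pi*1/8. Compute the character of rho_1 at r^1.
chi_{rho_1}(r^1) = 2*cos(2*pi*1*1/8) = sqrt(2)

Proof sketch: rho_1(r^1) is rotation by angle 2*pi*1*1/8, whose trace is 2*cos(2*pi*1*1/8) = sqrt(2).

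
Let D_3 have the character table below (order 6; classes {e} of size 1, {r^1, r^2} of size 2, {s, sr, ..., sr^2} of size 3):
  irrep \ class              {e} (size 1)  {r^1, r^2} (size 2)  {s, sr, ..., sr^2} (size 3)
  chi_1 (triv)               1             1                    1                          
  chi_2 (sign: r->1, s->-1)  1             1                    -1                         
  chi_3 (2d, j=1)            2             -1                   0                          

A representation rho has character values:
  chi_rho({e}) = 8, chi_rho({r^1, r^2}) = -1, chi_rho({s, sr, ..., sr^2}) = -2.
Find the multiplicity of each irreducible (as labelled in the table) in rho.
Multiplicities: chi_1: 0, chi_2: 2, chi_3: 3.

Explanation: Use <chi_rho, chi> = (1/|G|) sum_C |C| * chi_rho(C) * conj(chi(C)) with |G| = 6 for each irreducible chi in the table:
  <chi_rho, chi_1> = (1/6)[1*(8)*conj(1) + 2*(-1)*conj(1) + 3*(-2)*conj(1)]
      = (1/6)[(8) + (-2) + (-6)] = 0/6 = 0
  <chi_rho, chi_2> = (1/6)[1*(8)*conj(1) + 2*(-1)*conj(1) + 3*(-2)*conj(-1)]
      = (1/6)[(8) + (-2) + (6)] = 12/6 = 2
  <chi_rho, chi_3> = (1/6)[1*(8)*conj(2) + 2*(-1)*conj(-1) + 3*(-2)*conj(0)]
      = (1/6)[(16) + (2) + (0)] = 18/6 = 3
Dimension check: dim(rho) = sum (mult * dim) = 0*1 + 2*1 + 3*2 = 8 = chi_rho(e) = 8.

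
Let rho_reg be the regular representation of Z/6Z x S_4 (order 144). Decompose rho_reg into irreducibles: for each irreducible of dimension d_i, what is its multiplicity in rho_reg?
Each irreducible V_i of dimension d_i appears with multiplicity d_i, i.e. rho_reg = (direct sum over all irreducibles V_i) d_i V_i. The irreducible dimensions for Z/6Z x S_4 are 1, 1, 1, 1, 1, 1, 1, 1, 1, 1, 1, 1, 2, 2, 2, 2, 2, 2, 3, 3, 3, 3, 3, 3, 3, 3, 3, 3, 3, 3: 12 irreducibles of dimension 1, each with multiplicity 1; 6 irreducibles of dimension 2, each with multiplicity 2; 12 irreducibles of dimension 3, each with multiplicity 3. Total dimension 12*1*1 + 6*2*2 + 12*3*3 = 144 = |G|.

Justification: General theorem: in the regular representation of a finite group G, each irreducible appears with multiplicity equal to its dimension. Check: dim(rho_reg) = sum d_i^2 = 1 + 1 + 1 + 1 + 1 + 1 + 1 + 1 + 1 + 1 + 1 + 1 + 4 + 4 + 4 + 4 + 4 + 4 + 9 + 9 + 9 + 9 + 9 + 9 + 9 + 9 + 9 + 9 + 9 + 9 = 144 = |G|.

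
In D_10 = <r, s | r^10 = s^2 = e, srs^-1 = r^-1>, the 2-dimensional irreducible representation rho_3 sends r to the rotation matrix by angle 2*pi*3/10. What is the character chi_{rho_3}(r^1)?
chi_{rho_3}(r^1) = 2*cos(2*pi*3*1/10) = 1/2 - sqrt(5)/2

Solution. rho_3(r^1) is rotation by angle 2*pi*3*1/10, whose trace is 2*cos(2*pi*3*1/10) = 1/2 - sqrt(5)/2.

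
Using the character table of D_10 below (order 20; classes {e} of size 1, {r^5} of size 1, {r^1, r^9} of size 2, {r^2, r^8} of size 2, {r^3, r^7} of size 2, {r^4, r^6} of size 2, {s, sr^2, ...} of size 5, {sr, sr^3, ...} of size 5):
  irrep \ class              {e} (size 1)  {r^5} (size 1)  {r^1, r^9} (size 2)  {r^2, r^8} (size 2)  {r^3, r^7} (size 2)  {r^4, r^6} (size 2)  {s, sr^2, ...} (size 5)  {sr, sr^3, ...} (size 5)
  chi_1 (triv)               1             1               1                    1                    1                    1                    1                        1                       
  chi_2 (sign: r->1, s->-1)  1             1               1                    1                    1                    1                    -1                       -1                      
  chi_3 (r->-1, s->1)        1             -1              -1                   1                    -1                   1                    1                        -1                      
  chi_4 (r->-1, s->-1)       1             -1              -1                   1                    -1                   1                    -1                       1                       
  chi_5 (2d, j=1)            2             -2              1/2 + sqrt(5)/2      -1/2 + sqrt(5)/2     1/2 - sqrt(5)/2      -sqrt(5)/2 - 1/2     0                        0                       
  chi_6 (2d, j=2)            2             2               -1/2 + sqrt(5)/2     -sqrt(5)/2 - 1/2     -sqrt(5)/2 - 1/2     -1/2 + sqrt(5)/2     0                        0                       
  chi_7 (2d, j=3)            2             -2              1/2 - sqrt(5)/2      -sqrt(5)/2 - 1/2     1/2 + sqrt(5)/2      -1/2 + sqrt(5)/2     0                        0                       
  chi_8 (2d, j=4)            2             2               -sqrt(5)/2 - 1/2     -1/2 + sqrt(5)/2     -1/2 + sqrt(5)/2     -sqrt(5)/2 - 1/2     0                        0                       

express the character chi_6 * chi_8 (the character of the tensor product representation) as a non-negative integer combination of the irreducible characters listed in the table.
chi_6 tensor chi_8 = chi_6 + chi_8 (all other irreducibles have multiplicity 0).

Argument: The character of a tensor product is the pointwise product (chi_6 * chi_8)(C) = chi_6(C) * chi_8(C):
  {e}: (2)*(2), {r^5}: (2)*(2), {r^1, r^9}: (-1/2 + sqrt(5)/2)*(-sqrt(5)/2 - 1/2), {r^2, r^8}: (-sqrt(5)/2 - 1/2)*(-1/2 + sqrt(5)/2), {r^3, r^7}: (-sqrt(5)/2 - 1/2)*(-1/2 + sqrt(5)/2), {r^4, r^6}: (-1/2 + sqrt(5)/2)*(-sqrt(5)/2 - 1/2), {s, sr^2, ...}: (0)*(0), {sr, sr^3, ...}: (0)*(0)
so (chi_6 * chi_8) takes values
  {e} -> 4, {r^5} -> 4, {r^1, r^9} -> -1, {r^2, r^8} -> -1, {r^3, r^7} -> -1, {r^4, r^6} -> -1, {s, sr^2, ...} -> 0, {sr, sr^3, ...} -> 0.
Now take the inner product of this character with each irreducible chi from the table, <chi_6*chi_8, chi> = (1/20) sum_C |C| (chi_6*chi_8)(C) conj(chi(C)):
  <chi_6*chi_8, chi_1> = (1/20)[1*(4)*conj(1) + 1*(4)*conj(1) + 2*(-1)*conj(1) + 2*(-1)*conj(1) + 2*(-1)*conj(1) + 2*(-1)*conj(1) + 5*(0)*conj(1) + 5*(0)*conj(1)]
      = (1/20)[(4) + (4) + (-2) + (-2) + (-2) + (-2) + (0) + (0)] = 0/20 = 0
  <chi_6*chi_8, chi_2> = (1/20)[1*(4)*conj(1) + 1*(4)*conj(1) + 2*(-1)*conj(1) + 2*(-1)*conj(1) + 2*(-1)*conj(1) + 2*(-1)*conj(1) + 5*(0)*conj(-1) + 5*(0)*conj(-1)]
      = (1/20)[(4) + (4) + (-2) + (-2) + (-2) + (-2) + (0) + (0)] = 0/20 = 0
  <chi_6*chi_8, chi_3> = (1/20)[1*(4)*conj(1) + 1*(4)*conj(-1) + 2*(-1)*conj(-1) + 2*(-1)*conj(1) + 2*(-1)*conj(-1) + 2*(-1)*conj(1) + 5*(0)*conj(1) + 5*(0)*conj(-1)]
      = (1/20)[(4) + (-4) + (2) + (-2) + (2) + (-2) + (0) + (0)] = 0/20 = 0
  <chi_6*chi_8, chi_4> = (1/20)[1*(4)*conj(1) + 1*(4)*conj(-1) + 2*(-1)*conj(-1) + 2*(-1)*conj(1) + 2*(-1)*conj(-1) + 2*(-1)*conj(1) + 5*(0)*conj(-1) + 5*(0)*conj(1)]
      = (1/20)[(4) + (-4) + (2) + (-2) + (2) + (-2) + (0) + (0)] = 0/20 = 0
  <chi_6*chi_8, chi_5> = (1/20)[1*(4)*conj(2) + 1*(4)*conj(-2) + 2*(-1)*conj(1/2 + sqrt(5)/2) + 2*(-1)*conj(-1/2 + sqrt(5)/2) + 2*(-1)*conj(1/2 - sqrt(5)/2) + 2*(-1)*conj(-sqrt(5)/2 - 1/2) + 5*(0)*conj(0) + 5*(0)*conj(0)]
      = (1/20)[(8) + (-8) + (-sqrt(5) - 1) + (1 - sqrt(5)) + (-1 + sqrt(5)) + (1 + sqrt(5)) + (0) + (0)] = 0/20 = 0
  <chi_6*chi_8, chi_6> = (1/20)[1*(4)*conj(2) + 1*(4)*conj(2) + 2*(-1)*conj(-1/2 + sqrt(5)/2) + 2*(-1)*conj(-sqrt(5)/2 - 1/2) + 2*(-1)*conj(-sqrt(5)/2 - 1/2) + 2*(-1)*conj(-1/2 + sqrt(5)/2) + 5*(0)*conj(0) + 5*(0)*conj(0)]
      = (1/20)[(8) + (8) + (1 - sqrt(5)) + (1 + sqrt(5)) + (1 + sqrt(5)) + (1 - sqrt(5)) + (0) + (0)] = 20/20 = 1
  <chi_6*chi_8, chi_7> = (1/20)[1*(4)*conj(2) + 1*(4)*conj(-2) + 2*(-1)*conj(1/2 - sqrt(5)/2) + 2*(-1)*conj(-sqrt(5)/2 - 1/2) + 2*(-1)*conj(1/2 + sqrt(5)/2) + 2*(-1)*conj(-1/2 + sqrt(5)/2) + 5*(0)*conj(0) + 5*(0)*conj(0)]
      = (1/20)[(8) + (-8) + (-1 + sqrt(5)) + (1 + sqrt(5)) + (-sqrt(5) - 1) + (1 - sqrt(5)) + (0) + (0)] = 0/20 = 0
  <chi_6*chi_8, chi_8> = (1/20)[1*(4)*conj(2) + 1*(4)*conj(2) + 2*(-1)*conj(-sqrt(5)/2 - 1/2) + 2*(-1)*conj(-1/2 + sqrt(5)/2) + 2*(-1)*conj(-1/2 + sqrt(5)/2) + 2*(-1)*conj(-sqrt(5)/2 - 1/2) + 5*(0)*conj(0) + 5*(0)*conj(0)]
      = (1/20)[(8) + (8) + (1 + sqrt(5)) + (1 - sqrt(5)) + (1 - sqrt(5)) + (1 + sqrt(5)) + (0) + (0)] = 20/20 = 1
Hence the multiplicities are chi_6: 1, chi_8: 1. Dimension check: dim(chi_6)*dim(chi_8) = 2*2 = 4 and sum (mult * dim) = 1*2 + 1*2 = 4.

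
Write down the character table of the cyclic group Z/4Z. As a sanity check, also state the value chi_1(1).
Character table of Z/4Z (irreps indexed chi_0,...,chi_3 with chi_k(m) = zeta_4^(k*m), zeta_4 = exp(2*pi*i/4)):
  irrep \ class  {0} (size 1)  {1} (size 1)  {2} (size 1)  {3} (size 1)
  chi_0          1             1             1             1           
  chi_1          1             I             -1            -I          
  chi_2          1             -1            1             -1          
  chi_3          1             -I            -1            I           

Spot check: chi_1(1) = zeta_4^(1*1) = zeta_4^1 = I.

Details: Z/4Z is abelian, so all 4 irreducible complex representations are 1-dimensional. They are given by chi_k(m) = zeta_4^(k*m) for k = 0,...,3. Row orthogonality: sum_m chi_k(m) conj(chi_l(m)) = 4 * [k = l].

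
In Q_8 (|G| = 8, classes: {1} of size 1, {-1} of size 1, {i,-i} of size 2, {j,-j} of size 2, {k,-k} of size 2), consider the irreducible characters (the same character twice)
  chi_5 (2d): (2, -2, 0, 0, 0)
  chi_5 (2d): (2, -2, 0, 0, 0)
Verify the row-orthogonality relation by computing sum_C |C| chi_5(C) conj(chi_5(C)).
Sum = 8 = |G| = 8; so <chi_5, chi_5> = 1 (norm-1 confirms irreducibility).

Justification: Compute term by term over conjugacy classes (|C| * chi_5(C) * conj(chi_5(C))):
  1*(2)*conj(2) + 1*(-2)*conj(-2) + 2*(0)*conj(0) + 2*(0)*conj(0) + 2*(0)*conj(0)
  = (4) + (4) + (0) + (0) + (0)
  = 8.
Dividing by |G| = 8 gives 8/8 = 1, matching the row-orthogonality relation <chi_5, chi_5> = [chi_5 = chi_5].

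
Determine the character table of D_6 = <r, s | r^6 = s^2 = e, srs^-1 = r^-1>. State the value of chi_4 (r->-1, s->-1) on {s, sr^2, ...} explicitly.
Conjugacy classes: {e} of size 1, {r^3} of size 1, {r^1, r^5} of size 2, {r^2, r^4} of size 2, {s, sr^2, ...} of size 3, {sr, sr^3, ...} of size 3.
Character table:
  irrep \ class              {e} (size 1)  {r^3} (size 1)  {r^1, r^5} (size 2)  {r^2, r^4} (size 2)  {s, sr^2, ...} (size 3)  {sr, sr^3, ...} (size 3)
  chi_1 (triv)               1             1               1                    1                    1                        1                       
  chi_2 (sign: r->1, s->-1)  1             1               1                    1                    -1                       -1                      
  chi_3 (r->-1, s->1)        1             -1              -1                   1                    1                        -1                      
  chi_4 (r->-1, s->-1)       1             -1              -1                   1                    -1                       1                       
  chi_5 (2d, j=1)            2             -2              1                    -1                   0                        0                       
  chi_6 (2d, j=2)            2             2               -1                   -1                   0                        0                       

Spot check: chi_4 (r->-1, s->-1) on {s, sr^2, ...} = -1.

Why: D_6 has order 2*6 = 12 with 6 conjugacy classes, hence 6 irreducibles. Sum of squared dims 1 + 1 + 1 + 1 + 4 + 4 = 12 = |G|. Linear characters come from the abelianisation; the 2-dimensional irreps have character r^k -> 2*cos(2*pi*j*k/6), reflections -> 0.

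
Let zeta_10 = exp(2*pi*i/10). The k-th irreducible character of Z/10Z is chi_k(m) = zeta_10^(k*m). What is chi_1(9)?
chi_1(9) = zeta_10^9 = exp(-I*pi/5)

Details: chi_1(9) = zeta_10^(1*9) = zeta_10^9. Since zeta_10^10 = 1, this equals zeta_10^9 = exp(2*pi*i*9/10) = exp(-I*pi/5).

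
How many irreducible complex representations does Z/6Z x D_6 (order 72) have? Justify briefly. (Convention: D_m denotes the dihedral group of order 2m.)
36

Justification: The number of irreducible complex representations of a finite group equals its number of conjugacy classes. For a direct product, #classes(G x H) = #classes(G) * #classes(H). Z/6Z has 6 classes (abelian), D_6 has 6 classes, so 6 * 6 = 36, so Z/6Z x D_6 (order 72) has exactly 36 irreducible complex representations.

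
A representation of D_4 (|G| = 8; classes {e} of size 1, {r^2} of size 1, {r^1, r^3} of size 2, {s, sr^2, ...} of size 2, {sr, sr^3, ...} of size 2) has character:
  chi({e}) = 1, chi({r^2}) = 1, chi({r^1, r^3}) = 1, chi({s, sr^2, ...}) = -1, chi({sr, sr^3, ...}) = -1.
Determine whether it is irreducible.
Irreducible: <chi, chi> = 1.

Working: <chi, chi> = (1/|G|) sum_C |C| * |chi(C)|^2 = (1/8)[1*|1|^2 + 1*|1|^2 + 2*|1|^2 + 2*|-1|^2 + 2*|-1|^2]
  = (1/8)[(1) + (1) + (2) + (2) + (2)] = 8/8 = 1.
A character is irreducible iff <chi, chi> = 1, so this representation is irreducible.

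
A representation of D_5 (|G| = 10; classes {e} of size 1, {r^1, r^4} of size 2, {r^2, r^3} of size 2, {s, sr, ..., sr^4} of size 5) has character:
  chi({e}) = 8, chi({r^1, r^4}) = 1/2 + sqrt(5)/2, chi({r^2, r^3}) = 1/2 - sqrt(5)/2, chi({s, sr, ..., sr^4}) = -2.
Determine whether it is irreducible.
Not irreducible (reducible): <chi, chi> = 9 > 1.

Argument: <chi, chi> = (1/|G|) sum_C |C| * |chi(C)|^2 = (1/10)[1*|8|^2 + 2*|1/2 + sqrt(5)/2|^2 + 2*|1/2 - sqrt(5)/2|^2 + 5*|-2|^2]
  = (1/10)[(64) + (sqrt(5) + 3) + (3 - sqrt(5)) + (20)] = 90/10 = 9.
A character is irreducible iff <chi, chi> = 1, so this representation is reducible.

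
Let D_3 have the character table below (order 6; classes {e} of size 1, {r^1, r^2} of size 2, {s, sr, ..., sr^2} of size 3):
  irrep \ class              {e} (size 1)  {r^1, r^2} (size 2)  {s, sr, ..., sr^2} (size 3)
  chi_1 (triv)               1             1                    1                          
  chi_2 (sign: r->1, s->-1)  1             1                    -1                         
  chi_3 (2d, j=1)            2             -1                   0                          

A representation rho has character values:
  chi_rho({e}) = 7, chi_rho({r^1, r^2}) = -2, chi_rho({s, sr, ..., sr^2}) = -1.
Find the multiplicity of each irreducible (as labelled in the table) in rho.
Multiplicities: chi_1: 0, chi_2: 1, chi_3: 3.

Justification: Use <chi_rho, chi> = (1/|G|) sum_C |C| * chi_rho(C) * conj(chi(C)) with |G| = 6 for each irreducible chi in the table:
  <chi_rho, chi_1> = (1/6)[1*(7)*conj(1) + 2*(-2)*conj(1) + 3*(-1)*conj(1)]
      = (1/6)[(7) + (-4) + (-3)] = 0/6 = 0
  <chi_rho, chi_2> = (1/6)[1*(7)*conj(1) + 2*(-2)*conj(1) + 3*(-1)*conj(-1)]
      = (1/6)[(7) + (-4) + (3)] = 6/6 = 1
  <chi_rho, chi_3> = (1/6)[1*(7)*conj(2) + 2*(-2)*conj(-1) + 3*(-1)*conj(0)]
      = (1/6)[(14) + (4) + (0)] = 18/6 = 3
Dimension check: dim(rho) = sum (mult * dim) = 0*1 + 1*1 + 3*2 = 7 = chi_rho(e) = 7.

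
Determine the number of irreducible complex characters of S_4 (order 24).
5

Argument: The number of irreducible complex representations of a finite group equals its number of conjugacy classes. Conjugacy classes in S_4 correspond to cycle types, i.e. partitions of 4; there are p(4) = 5 of them, so S_4 (order 24) has exactly 5 irreducible complex representations.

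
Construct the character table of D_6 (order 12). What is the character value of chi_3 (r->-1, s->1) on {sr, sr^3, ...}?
Conjugacy classes: {e} of size 1, {r^3} of size 1, {r^1, r^5} of size 2, {r^2, r^4} of size 2, {s, sr^2, ...} of size 3, {sr, sr^3, ...} of size 3.
Character table:
  irrep \ class              {e} (size 1)  {r^3} (size 1)  {r^1, r^5} (size 2)  {r^2, r^4} (size 2)  {s, sr^2, ...} (size 3)  {sr, sr^3, ...} (size 3)
  chi_1 (triv)               1             1               1                    1                    1                        1                       
  chi_2 (sign: r->1, s->-1)  1             1               1                    1                    -1                       -1                      
  chi_3 (r->-1, s->1)        1             -1              -1                   1                    1                        -1                      
  chi_4 (r->-1, s->-1)       1             -1              -1                   1                    -1                       1                       
  chi_5 (2d, j=1)            2             -2              1                    -1                   0                        0                       
  chi_6 (2d, j=2)            2             2               -1                   -1                   0                        0                       

Spot check: chi_3 (r->-1, s->1) on {sr, sr^3, ...} = -1.

Details: D_6 has order 2*6 = 12 with 6 conjugacy classes, hence 6 irreducibles. Sum of squared dims 1 + 1 + 1 + 1 + 4 + 4 = 12 = |G|. Linear characters come from the abelianisation; the 2-dimensional irreps have character r^k -> 2*cos(2*pi*j*k/6), reflections -> 0.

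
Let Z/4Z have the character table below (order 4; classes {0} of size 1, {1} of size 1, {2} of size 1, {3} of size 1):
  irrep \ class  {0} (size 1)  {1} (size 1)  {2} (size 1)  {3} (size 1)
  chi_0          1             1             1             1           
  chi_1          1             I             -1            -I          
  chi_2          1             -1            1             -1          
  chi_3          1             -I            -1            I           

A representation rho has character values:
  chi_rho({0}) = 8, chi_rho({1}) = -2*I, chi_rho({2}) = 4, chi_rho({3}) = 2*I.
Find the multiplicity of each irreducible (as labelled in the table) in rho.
Multiplicities: chi_0: 3, chi_1: 0, chi_2: 3, chi_3: 2.

Solution. Use <chi_rho, chi> = (1/|G|) sum_C |C| * chi_rho(C) * conj(chi(C)) with |G| = 4 for each irreducible chi in the table:
  <chi_rho, chi_0> = (1/4)[1*(8)*conj(1) + 1*(-2*I)*conj(1) + 1*(4)*conj(1) + 1*(2*I)*conj(1)]
      = (1/4)[(8) + (-2*I) + (4) + (2*I)] = 12/4 = 3
  <chi_rho, chi_1> = (1/4)[1*(8)*conj(1) + 1*(-2*I)*conj(I) + 1*(4)*conj(-1) + 1*(2*I)*conj(-I)]
      = (1/4)[(8) + (-2) + (-4) + (-2)] = 0/4 = 0
  <chi_rho, chi_2> = (1/4)[1*(8)*conj(1) + 1*(-2*I)*conj(-1) + 1*(4)*conj(1) + 1*(2*I)*conj(-1)]
      = (1/4)[(8) + (2*I) + (4) + (-2*I)] = 12/4 = 3
  <chi_rho, chi_3> = (1/4)[1*(8)*conj(1) + 1*(-2*I)*conj(-I) + 1*(4)*conj(-1) + 1*(2*I)*conj(I)]
      = (1/4)[(8) + (2) + (-4) + (2)] = 8/4 = 2
(Exp terms are combined using exp(i*s)*conj(exp(i*t)) = exp(i*(s-t)), and sums of them are collapsed using the identity that for every m > 1 the m distinct m-th roots of unity sum to 0, e.g. 1 + exp(2*I*pi/3) + exp(-2*I*pi/3) = 0.)
Dimension check: dim(rho) = sum (mult * dim) = 3*1 + 0*1 + 3*1 + 2*1 = 8 = chi_rho(e) = 8.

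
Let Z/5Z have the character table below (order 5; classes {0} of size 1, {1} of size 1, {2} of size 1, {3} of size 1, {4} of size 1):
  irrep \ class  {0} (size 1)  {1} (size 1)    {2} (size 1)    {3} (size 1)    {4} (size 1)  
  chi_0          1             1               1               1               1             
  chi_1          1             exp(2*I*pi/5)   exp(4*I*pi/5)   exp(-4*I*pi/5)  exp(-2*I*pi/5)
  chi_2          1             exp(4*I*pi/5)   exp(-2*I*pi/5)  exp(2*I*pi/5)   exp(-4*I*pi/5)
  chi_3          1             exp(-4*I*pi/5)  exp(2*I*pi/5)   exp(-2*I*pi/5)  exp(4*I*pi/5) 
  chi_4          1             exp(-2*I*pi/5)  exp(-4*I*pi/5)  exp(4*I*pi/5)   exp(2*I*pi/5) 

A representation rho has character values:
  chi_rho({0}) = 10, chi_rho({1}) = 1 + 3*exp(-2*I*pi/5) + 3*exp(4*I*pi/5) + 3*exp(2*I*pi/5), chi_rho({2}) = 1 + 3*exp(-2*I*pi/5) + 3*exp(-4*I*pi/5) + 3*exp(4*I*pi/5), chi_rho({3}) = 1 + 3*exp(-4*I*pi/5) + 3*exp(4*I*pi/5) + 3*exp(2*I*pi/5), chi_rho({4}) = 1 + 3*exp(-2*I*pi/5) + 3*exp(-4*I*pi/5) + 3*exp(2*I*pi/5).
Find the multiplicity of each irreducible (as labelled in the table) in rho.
Multiplicities: chi_0: 1, chi_1: 3, chi_2: 3, chi_3: 0, chi_4: 3.

Details: Use <chi_rho, chi> = (1/|G|) sum_C |C| * chi_rho(C) * conj(chi(C)) with |G| = 5 for each irreducible chi in the table:
  <chi_rho, chi_0> = (1/5)[1*(10)*conj(1) + 1*(1 + 3*exp(-2*I*pi/5) + 3*exp(4*I*pi/5) + 3*exp(2*I*pi/5))*conj(1) + 1*(1 + 3*exp(-2*I*pi/5) + 3*exp(-4*I*pi/5) + 3*exp(4*I*pi/5))*conj(1) + 1*(1 + 3*exp(-4*I*pi/5) + 3*exp(4*I*pi/5) + 3*exp(2*I*pi/5))*conj(1) + 1*(1 + 3*exp(-2*I*pi/5) + 3*exp(-4*I*pi/5) + 3*exp(2*I*pi/5))*conj(1)]
      = (1/5)[(10) + (1 + 3*exp(-2*I*pi/5) + 3*exp(4*I*pi/5) + 3*exp(2*I*pi/5)) + (1 + 3*exp(-2*I*pi/5) + 3*exp(-4*I*pi/5) + 3*exp(4*I*pi/5)) + (1 + 3*exp(-4*I*pi/5) + 3*exp(4*I*pi/5) + 3*exp(2*I*pi/5)) + (1 + 3*exp(-2*I*pi/5) + 3*exp(-4*I*pi/5) + 3*exp(2*I*pi/5))] = 5/5 = 1
  <chi_rho, chi_1> = (1/5)[1*(10)*conj(1) + 1*(1 + 3*exp(-2*I*pi/5) + 3*exp(4*I*pi/5) + 3*exp(2*I*pi/5))*conj(exp(2*I*pi/5)) + 1*(1 + 3*exp(-2*I*pi/5) + 3*exp(-4*I*pi/5) + 3*exp(4*I*pi/5))*conj(exp(4*I*pi/5)) + 1*(1 + 3*exp(-4*I*pi/5) + 3*exp(4*I*pi/5) + 3*exp(2*I*pi/5))*conj(exp(-4*I*pi/5)) + 1*(1 + 3*exp(-2*I*pi/5) + 3*exp(-4*I*pi/5) + 3*exp(2*I*pi/5))*conj(exp(-2*I*pi/5))]
      = (1/5)[(10) + (3 + 3*exp(-4*I*pi/5) + exp(-2*I*pi/5) + 3*exp(2*I*pi/5)) + (3 + exp(-4*I*pi/5) + 3*exp(4*I*pi/5) + 3*exp(2*I*pi/5)) + (3 + 3*exp(-2*I*pi/5) + 3*exp(-4*I*pi/5) + exp(4*I*pi/5)) + (3 + 3*exp(-2*I*pi/5) + exp(2*I*pi/5) + 3*exp(4*I*pi/5))] = 15/5 = 3
  <chi_rho, chi_2> = (1/5)[1*(10)*conj(1) + 1*(1 + 3*exp(-2*I*pi/5) + 3*exp(4*I*pi/5) + 3*exp(2*I*pi/5))*conj(exp(4*I*pi/5)) + 1*(1 + 3*exp(-2*I*pi/5) + 3*exp(-4*I*pi/5) + 3*exp(4*I*pi/5))*conj(exp(-2*I*pi/5)) + 1*(1 + 3*exp(-4*I*pi/5) + 3*exp(4*I*pi/5) + 3*exp(2*I*pi/5))*conj(exp(2*I*pi/5)) + 1*(1 + 3*exp(-2*I*pi/5) + 3*exp(-4*I*pi/5) + 3*exp(2*I*pi/5))*conj(exp(-4*I*pi/5))]
      = (1/5)[(10) + (3 + 3*exp(-2*I*pi/5) + exp(-4*I*pi/5) + 3*exp(4*I*pi/5)) + (3 + 3*exp(-2*I*pi/5) + 3*exp(-4*I*pi/5) + exp(2*I*pi/5)) + (3 + exp(-2*I*pi/5) + 3*exp(4*I*pi/5) + 3*exp(2*I*pi/5)) + (3 + 3*exp(-4*I*pi/5) + exp(4*I*pi/5) + 3*exp(2*I*pi/5))] = 15/5 = 3
  <chi_rho, chi_3> = (1/5)[1*(10)*conj(1) + 1*(1 + 3*exp(-2*I*pi/5) + 3*exp(4*I*pi/5) + 3*exp(2*I*pi/5))*conj(exp(-4*I*pi/5)) + 1*(1 + 3*exp(-2*I*pi/5) + 3*exp(-4*I*pi/5) + 3*exp(4*I*pi/5))*conj(exp(2*I*pi/5)) + 1*(1 + 3*exp(-4*I*pi/5) + 3*exp(4*I*pi/5) + 3*exp(2*I*pi/5))*conj(exp(-2*I*pi/5)) + 1*(1 + 3*exp(-2*I*pi/5) + 3*exp(-4*I*pi/5) + 3*exp(2*I*pi/5))*conj(exp(4*I*pi/5))]
      = (1/5)[(10) + (3*exp(-2*I*pi/5) + 3*exp(-4*I*pi/5) + exp(4*I*pi/5) + 3*exp(2*I*pi/5)) + (3*exp(-4*I*pi/5) + exp(-2*I*pi/5) + 3*exp(4*I*pi/5) + 3*exp(2*I*pi/5)) + (3*exp(-2*I*pi/5) + 3*exp(-4*I*pi/5) + exp(2*I*pi/5) + 3*exp(4*I*pi/5)) + (3*exp(-2*I*pi/5) + exp(-4*I*pi/5) + 3*exp(4*I*pi/5) + 3*exp(2*I*pi/5))] = 0/5 = 0
  <chi_rho, chi_4> = (1/5)[1*(10)*conj(1) + 1*(1 + 3*exp(-2*I*pi/5) + 3*exp(4*I*pi/5) + 3*exp(2*I*pi/5))*conj(exp(-2*I*pi/5)) + 1*(1 + 3*exp(-2*I*pi/5) + 3*exp(-4*I*pi/5) + 3*exp(4*I*pi/5))*conj(exp(-4*I*pi/5)) + 1*(1 + 3*exp(-4*I*pi/5) + 3*exp(4*I*pi/5) + 3*exp(2*I*pi/5))*conj(exp(4*I*pi/5)) + 1*(1 + 3*exp(-2*I*pi/5) + 3*exp(-4*I*pi/5) + 3*exp(2*I*pi/5))*conj(exp(2*I*pi/5))]
      = (1/5)[(10) + (3 + 3*exp(-4*I*pi/5) + exp(2*I*pi/5) + 3*exp(4*I*pi/5)) + (3 + 3*exp(-2*I*pi/5) + exp(4*I*pi/5) + 3*exp(2*I*pi/5)) + (3 + 3*exp(-2*I*pi/5) + exp(-4*I*pi/5) + 3*exp(2*I*pi/5)) + (3 + 3*exp(-4*I*pi/5) + exp(-2*I*pi/5) + 3*exp(4*I*pi/5))] = 15/5 = 3
(Exp terms are combined using exp(i*s)*conj(exp(i*t)) = exp(i*(s-t)), and sums of them are collapsed using the identity that for every m > 1 the m distinct m-th roots of unity sum to 0, e.g. 1 + exp(2*I*pi/3) + exp(-2*I*pi/3) = 0.)
Dimension check: dim(rho) = sum (mult * dim) = 1*1 + 3*1 + 3*1 + 0*1 + 3*1 = 10 = chi_rho(e) = 10.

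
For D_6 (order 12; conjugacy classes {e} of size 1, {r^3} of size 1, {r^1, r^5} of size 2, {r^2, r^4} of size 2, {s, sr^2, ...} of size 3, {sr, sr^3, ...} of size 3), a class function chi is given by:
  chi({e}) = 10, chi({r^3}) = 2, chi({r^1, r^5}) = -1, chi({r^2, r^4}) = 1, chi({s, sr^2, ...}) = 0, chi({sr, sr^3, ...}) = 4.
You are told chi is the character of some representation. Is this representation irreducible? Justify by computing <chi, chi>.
Not irreducible (reducible): <chi, chi> = 13 > 1.

Working: <chi, chi> = (1/|G|) sum_C |C| * |chi(C)|^2 = (1/12)[1*|10|^2 + 1*|2|^2 + 2*|-1|^2 + 2*|1|^2 + 3*|0|^2 + 3*|4|^2]
  = (1/12)[(100) + (4) + (2) + (2) + (0) + (48)] = 156/12 = 13.
A character is irreducible iff <chi, chi> = 1, so this representation is reducible.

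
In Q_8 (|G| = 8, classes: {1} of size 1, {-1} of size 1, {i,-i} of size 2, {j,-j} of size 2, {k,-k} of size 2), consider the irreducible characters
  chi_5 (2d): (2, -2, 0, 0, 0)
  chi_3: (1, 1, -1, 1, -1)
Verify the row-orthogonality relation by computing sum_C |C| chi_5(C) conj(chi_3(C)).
Sum = 0; so <chi_5, chi_3> = 0 (distinct irreducibles are orthogonal).

Derivation: Compute term by term over conjugacy classes (|C| * chi_5(C) * conj(chi_3(C))):
  1*(2)*conj(1) + 1*(-2)*conj(1) + 2*(0)*conj(-1) + 2*(0)*conj(1) + 2*(0)*conj(-1)
  = (2) + (-2) + (0) + (0) + (0)
  = 0.
Dividing by |G| = 8 gives 0/8 = 0, matching the row-orthogonality relation <chi_5, chi_3> = [chi_5 = chi_3].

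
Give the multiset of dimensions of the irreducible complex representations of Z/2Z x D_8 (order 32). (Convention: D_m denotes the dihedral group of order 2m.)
Dimensions: 1, 1, 1, 1, 1, 1, 1, 1, 2, 2, 2, 2, 2, 2

Proof sketch: There are 14 irreducibles (= number of conjugacy classes). Their dimensions d_i satisfy sum d_i^2 = |G| = 32: 1 + 1 + 1 + 1 + 1 + 1 + 1 + 1 + 4 + 4 + 4 + 4 + 4 + 4 = 32. (For the product with Z/2Z: each of the 2 1-dim characters of Z/2Z tensors with each irrep of D_8, giving 2 copies of each D_8-dimension.)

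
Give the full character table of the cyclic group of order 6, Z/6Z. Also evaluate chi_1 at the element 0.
Character table of Z/6Z (irreps indexed chi_0,...,chi_5 with chi_k(m) = zeta_6^(k*m), zeta_6 = exp(2*pi*i/6)):
  irrep \ class  {0} (size 1)  {1} (size 1)    {2} (size 1)    {3} (size 1)  {4} (size 1)    {5} (size 1)  
  chi_0          1             1               1               1             1               1             
  chi_1          1             exp(I*pi/3)     exp(2*I*pi/3)   -1            exp(-2*I*pi/3)  exp(-I*pi/3)  
  chi_2          1             exp(2*I*pi/3)   exp(-2*I*pi/3)  1             exp(2*I*pi/3)   exp(-2*I*pi/3)
  chi_3          1             -1              1               -1            1               -1            
  chi_4          1             exp(-2*I*pi/3)  exp(2*I*pi/3)   1             exp(-2*I*pi/3)  exp(2*I*pi/3) 
  chi_5          1             exp(-I*pi/3)    exp(-2*I*pi/3)  -1            exp(2*I*pi/3)   exp(I*pi/3)   

Spot check: chi_1(0) = zeta_6^(1*0) = zeta_6^0 = 1.

Reasoning: Z/6Z is abelian, so all 6 irreducible complex representations are 1-dimensional. They are given by chi_k(m) = zeta_6^(k*m) for k = 0,...,5. Row orthogonality: sum_m chi_k(m) conj(chi_l(m)) = 6 * [k = l].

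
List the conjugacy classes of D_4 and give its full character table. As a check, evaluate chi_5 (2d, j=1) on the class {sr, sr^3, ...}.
Conjugacy classes: {e} of size 1, {r^2} of size 1, {r^1, r^3} of size 2, {s, sr^2, ...} of size 2, {sr, sr^3, ...} of size 2.
Character table:
  irrep \ class              {e} (size 1)  {r^2} (size 1)  {r^1, r^3} (size 2)  {s, sr^2, ...} (size 2)  {sr, sr^3, ...} (size 2)
  chi_1 (triv)               1             1               1                    1                        1                       
  chi_2 (sign: r->1, s->-1)  1             1               1                    -1                       -1                      
  chi_3 (r->-1, s->1)        1             1               -1                   1                        -1                      
  chi_4 (r->-1, s->-1)       1             1               -1                   -1                       1                       
  chi_5 (2d, j=1)            2             -2              0                    0                        0                       

Spot check: chi_5 (2d, j=1) on {sr, sr^3, ...} = 0.

Argument: D_4 has order 2*4 = 8 with 5 conjugacy classes, hence 5 irreducibles. Sum of squared dims 1 + 1 + 1 + 1 + 4 = 8 = |G|. Linear characters come from the abelianisation; the 2-dimensional irreps have character r^k -> 2*cos(2*pi*j*k/4), reflections -> 0.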